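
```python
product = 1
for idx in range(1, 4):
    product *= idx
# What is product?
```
Trace:
  product=1
  product=1, idx=1
  product=2, idx=2
  product=6, idx=3

Final answer: 6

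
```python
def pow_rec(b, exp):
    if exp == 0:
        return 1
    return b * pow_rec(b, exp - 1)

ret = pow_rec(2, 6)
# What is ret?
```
Call trace:
pow_rec(b=2, exp=6)
  pow_rec(b=2, exp=5)
    pow_rec(b=2, exp=4)
      pow_rec(b=2, exp=3)
        pow_rec(b=2, exp=2)
          pow_rec(b=2, exp=1)
            pow_rec(b=2, exp=0)
            -> return 1
          -> return 2
        -> return 4
      -> return 8
    -> return 16
  -> return 32
-> return 64

Final answer: 64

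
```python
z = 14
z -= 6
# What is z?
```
Trace:
  z=14
  z=8

Final answer: 8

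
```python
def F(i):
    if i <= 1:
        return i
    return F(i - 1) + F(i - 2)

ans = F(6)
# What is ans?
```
Call trace (a repeated sub-call is expanded the first time; later identical calls just restate its return value):
F(i=6)
  F(i=5)
    F(i=4)
      F(i=3)
        F(i=2)
          F(i=1)
          -> return 1
          F(i=0)
          -> return 0
        -> return 1
        F(i=1)
        -> return 1
      -> return 2
      F(i=2) -> return 1  (same call as traced above)
    -> return 3
    F(i=3) -> return 2  (same call as traced above)
  -> return 5
  F(i=4) -> return 3  (same call as traced above)
-> return 8

Final answer: 8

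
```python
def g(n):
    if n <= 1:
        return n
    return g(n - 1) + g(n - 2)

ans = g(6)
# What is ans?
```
Call trace (a repeated sub-call is expanded the first time; later identical calls just restate its return value):
g(n=6)
  g(n=5)
    g(n=4)
      g(n=3)
        g(n=2)
          g(n=1)
          -> return 1
          g(n=0)
          -> return 0
        -> return 1
        g(n=1)
        -> return 1
      -> return 2
      g(n=2) -> return 1  (same call as traced above)
    -> return 3
    g(n=3) -> return 2  (same call as traced above)
  -> return 5
  g(n=4) -> return 3  (same call as traced above)
-> return 8

Final answer: 8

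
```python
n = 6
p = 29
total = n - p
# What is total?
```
Trace:
  n=6
  n=6, p=29
  n=6, p=29, total=-23

Final answer: -23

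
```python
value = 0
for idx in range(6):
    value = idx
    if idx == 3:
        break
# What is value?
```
Trace:
  value=0
  value=0, idx=0
  value=1, idx=1
  value=2, idx=2
  value=3, idx=3

Final answer: 3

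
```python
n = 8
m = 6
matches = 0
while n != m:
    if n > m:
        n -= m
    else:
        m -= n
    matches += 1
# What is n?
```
Trace:
  n=8
  n=8, m=6
  n=8, m=6, matches=0
  n=2, m=6, matches=1
  n=2, m=4, matches=2
  n=2, m=2, matches=3

Final answer: 2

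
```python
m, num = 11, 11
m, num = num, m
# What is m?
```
Trace:
  m=11, num=11
  m=11, num=11

Final answer: 11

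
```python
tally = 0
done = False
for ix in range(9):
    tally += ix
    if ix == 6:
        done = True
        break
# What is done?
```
Trace:
  tally=0
  tally=0, done=False
  tally=0, done=False, ix=0
  tally=1, done=False, ix=1
  tally=3, done=False, ix=2
  tally=6, done=False, ix=3
  tally=10, done=False, ix=4
  tally=15, done=False, ix=5
  tally=21, done=True, ix=6

Final answer: True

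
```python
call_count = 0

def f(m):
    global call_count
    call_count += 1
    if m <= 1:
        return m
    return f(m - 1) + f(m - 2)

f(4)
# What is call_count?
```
Call trace (a repeated sub-call is expanded the first time; later identical calls just restate its return value):
f(m=4)
  f(m=3)
    f(m=2)
      f(m=1)
      -> return 1
      f(m=0)
      -> return 0
    -> return 1
    f(m=1)
    -> return 1
  -> return 2
  f(m=2) -> return 1  (same call as traced above)
-> return 3

call_count is incremented once per call, so count the calls in each subtree. Let C(m) = number of calls made by f(m).
C(0) = C(1) = 1 (base case, no recursion); C(m) = 1 + C(m - 1) + C(m - 2) otherwise.
C(2) = 1 + C(1) + C(0) = 1 + 1 + 1 = 3
C(3) = 1 + C(2) + C(1) = 1 + 3 + 1 = 5
C(4) = 1 + C(3) + C(2) = 1 + 5 + 3 = 9
call_count = C(4) = 9

Final answer: 9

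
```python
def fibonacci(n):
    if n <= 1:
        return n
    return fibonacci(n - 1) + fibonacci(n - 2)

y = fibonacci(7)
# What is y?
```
Call trace (a repeated sub-call is expanded the first time; later identical calls just restate its return value):
fibonacci(n=7)
  fibonacci(n=6)
    fibonacci(n=5)
      fibonacci(n=4)
        fibonacci(n=3)
          fibonacci(n=2)
            fibonacci(n=1)
            -> return 1
            fibonacci(n=0)
            -> return 0
          -> return 1
          fibonacci(n=1)
          -> return 1
        -> return 2
        fibonacci(n=2) -> return 1  (same call as traced above)
      -> return 3
      fibonacci(n=3) -> return 2  (same call as traced above)
    -> return 5
    fibonacci(n=4) -> return 3  (same call as traced above)
  -> return 8
  fibonacci(n=5) -> return 5  (same call as traced above)
-> return 13

Final answer: 13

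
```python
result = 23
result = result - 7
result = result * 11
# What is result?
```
Trace:
  result=23
  result=16
  result=176

Final answer: 176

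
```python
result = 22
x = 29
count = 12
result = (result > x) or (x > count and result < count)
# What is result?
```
Trace:
  result=22
  result=22, x=29
  result=22, x=29, count=12
  result=False, x=29, count=12

Final answer: False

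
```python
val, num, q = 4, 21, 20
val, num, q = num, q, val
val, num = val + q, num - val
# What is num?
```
Trace:
  val=4, num=21, q=20
  val=21, num=20, q=4
  val=25, num=-1, q=4

Final answer: -1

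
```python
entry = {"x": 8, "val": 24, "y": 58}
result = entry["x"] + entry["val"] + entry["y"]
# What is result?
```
Trace:
  entry={'x': 8, 'val': 24, 'y': 58}
  entry={'x': 8, 'val': 24, 'y': 58}, result=90

Final answer: 90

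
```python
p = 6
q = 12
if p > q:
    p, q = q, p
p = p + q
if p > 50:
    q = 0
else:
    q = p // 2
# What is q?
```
Trace:
  p=6
  p=6, q=12
  p=6, q=12
  p=18, q=12
  p=18, q=9

Final answer: 9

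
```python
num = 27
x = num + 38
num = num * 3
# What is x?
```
Trace:
  num=27
  num=27, x=65
  num=81, x=65

Final answer: 65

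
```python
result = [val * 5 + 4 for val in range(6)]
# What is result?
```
Trace:
  val=0
  val=1
  val=2
  val=3
  val=4
  val=5
  result=[4, 9, 14, 19, 24, 29]

Final answer: [4, 9, 14, 19, 24, 29]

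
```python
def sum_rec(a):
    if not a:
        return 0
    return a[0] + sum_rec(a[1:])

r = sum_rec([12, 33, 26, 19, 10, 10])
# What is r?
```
Call trace:
sum_rec(a=[12, 33, 26, 19, 10, 10])
  sum_rec(a=[33, 26, 19, 10, 10])
    sum_rec(a=[26, 19, 10, 10])
      sum_rec(a=[19, 10, 10])
        sum_rec(a=[10, 10])
          sum_rec(a=[10])
            sum_rec(a=[])
            -> return 0
          -> return 10
        -> return 20
      -> return 39
    -> return 65
  -> return 98
-> return 110

Final answer: 110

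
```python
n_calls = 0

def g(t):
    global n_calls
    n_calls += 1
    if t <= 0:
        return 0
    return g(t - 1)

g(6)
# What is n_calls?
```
Call trace:
g(t=6)
  g(t=5)
    g(t=4)
      g(t=3)
        g(t=2)
          g(t=1)
            g(t=0)
            -> return 0
          -> return 0
        -> return 0
      -> return 0
    -> return 0
  -> return 0
-> return 0

n_calls is incremented once per call. g is entered once for each t = 6, 5, 4, 3, 2, 1, 0 (the t <= 0 call returns without recursing), i.e. 6 + 1 calls.
n_calls = 7

Final answer: 7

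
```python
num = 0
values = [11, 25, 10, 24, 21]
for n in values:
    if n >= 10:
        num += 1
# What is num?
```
Trace:
  num=0
  num=1, n=11
  num=2, n=25
  num=3, n=10
  num=4, n=24
  num=5, n=21

Final answer: 5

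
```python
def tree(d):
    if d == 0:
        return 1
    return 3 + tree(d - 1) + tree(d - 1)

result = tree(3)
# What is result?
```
Call trace (a repeated sub-call is expanded the first time; later identical calls just restate its return value):
tree(d=3)
  tree(d=2)
    tree(d=1)
      tree(d=0)
      -> return 1
      tree(d=0)
      -> return 1
    -> return 5
    tree(d=1) -> return 5  (same call as traced above)
  -> return 13
  tree(d=2) -> return 13  (same call as traced above)
-> return 29

Final answer: 29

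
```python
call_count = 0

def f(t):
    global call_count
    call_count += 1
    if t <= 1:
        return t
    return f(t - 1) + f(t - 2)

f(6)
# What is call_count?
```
Call trace (a repeated sub-call is expanded the first time; later identical calls just restate its return value):
f(t=6)
  f(t=5)
    f(t=4)
      f(t=3)
        f(t=2)
          f(t=1)
          -> return 1
          f(t=0)
          -> return 0
        -> return 1
        f(t=1)
        -> return 1
      -> return 2
      f(t=2) -> return 1  (same call as traced above)
    -> return 3
    f(t=3) -> return 2  (same call as traced above)
  -> return 5
  f(t=4) -> return 3  (same call as traced above)
-> return 8

call_count is incremented once per call, so count the calls in each subtree. Let C(t) = number of calls made by f(t).
C(0) = C(1) = 1 (base case, no recursion); C(t) = 1 + C(t - 1) + C(t - 2) otherwise.
C(2) = 1 + C(1) + C(0) = 1 + 1 + 1 = 3
C(3) = 1 + C(2) + C(1) = 1 + 3 + 1 = 5
C(4) = 1 + C(3) + C(2) = 1 + 5 + 3 = 9
C(5) = 1 + C(4) + C(3) = 1 + 9 + 5 = 15
C(6) = 1 + C(5) + C(4) = 1 + 15 + 9 = 25
call_count = C(6) = 25

Final answer: 25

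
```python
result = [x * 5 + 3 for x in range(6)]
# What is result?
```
Trace:
  x=0
  x=1
  x=2
  x=3
  x=4
  x=5
  result=[3, 8, 13, 18, 23, 28]

Final answer: [3, 8, 13, 18, 23, 28]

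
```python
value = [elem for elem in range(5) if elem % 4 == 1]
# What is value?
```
Trace:
  elem=0
  elem=1
  elem=2
  elem=3
  elem=4
  value=[1]

Final answer: [1]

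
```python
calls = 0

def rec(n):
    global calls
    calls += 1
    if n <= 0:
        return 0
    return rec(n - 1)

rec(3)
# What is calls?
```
Call trace:
rec(n=3)
  rec(n=2)
    rec(n=1)
      rec(n=0)
      -> return 0
    -> return 0
  -> return 0
-> return 0

calls is incremented once per call. rec is entered once for each n = 3, 2, 1, 0 (the n <= 0 call returns without recursing), i.e. 3 + 1 calls.
calls = 4

Final answer: 4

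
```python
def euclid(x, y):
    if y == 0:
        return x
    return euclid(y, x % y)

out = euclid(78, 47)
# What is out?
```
Call trace:
euclid(x=78, y=47)
  euclid(x=47, y=31)
    euclid(x=31, y=16)
      euclid(x=16, y=15)
        euclid(x=15, y=1)
          euclid(x=1, y=0)
          -> return 1
        -> return 1
      -> return 1
    -> return 1
  -> return 1
-> return 1

Final answer: 1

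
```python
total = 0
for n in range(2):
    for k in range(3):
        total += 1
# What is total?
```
Trace:
  total=0
  total=1, n=0, k=0
  total=2, n=0, k=1
  total=3, n=0, k=2
  total=4, n=1, k=0
  total=5, n=1, k=1
  total=6, n=1, k=2

Final answer: 6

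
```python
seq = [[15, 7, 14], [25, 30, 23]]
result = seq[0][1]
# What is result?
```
Trace:
  seq=[[15, 7, 14], [25, 30, 23]]
  seq=[[15, 7, 14], [25, 30, 23]], result=7

Final answer: 7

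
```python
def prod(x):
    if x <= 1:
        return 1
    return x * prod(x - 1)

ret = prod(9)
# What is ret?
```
Call trace:
prod(x=9)
  prod(x=8)
    prod(x=7)
      prod(x=6)
        prod(x=5)
          prod(x=4)
            prod(x=3)
              prod(x=2)
                prod(x=1)
                -> return 1
              -> return 2
            -> return 6
          -> return 24
        -> return 120
      -> return 720
    -> return 5040
  -> return 40320
-> return 362880

Final answer: 362880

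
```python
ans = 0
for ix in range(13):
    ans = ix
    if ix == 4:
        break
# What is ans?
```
Trace:
  ans=0
  ans=0, ix=0
  ans=1, ix=1
  ans=2, ix=2
  ans=3, ix=3
  ans=4, ix=4

Final answer: 4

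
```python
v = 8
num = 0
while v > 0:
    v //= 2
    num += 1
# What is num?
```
Trace:
  v=8
  v=8, num=0
  v=4, num=1
  v=2, num=2
  v=1, num=3
  v=0, num=4

Final answer: 4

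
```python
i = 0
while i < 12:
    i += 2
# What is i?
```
Trace:
  i=0
  i=2
  i=4
  i=6
  i=8
  i=10
  i=12

Final answer: 12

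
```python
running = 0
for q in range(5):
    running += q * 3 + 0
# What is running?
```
Trace:
  running=0
  running=0, q=0
  running=3, q=1
  running=9, q=2
  running=18, q=3
  running=30, q=4

Final answer: 30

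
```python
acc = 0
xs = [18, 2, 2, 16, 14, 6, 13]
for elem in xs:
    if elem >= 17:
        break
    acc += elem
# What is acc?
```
Trace:
  acc=0
  acc=0, elem=18

Final answer: 0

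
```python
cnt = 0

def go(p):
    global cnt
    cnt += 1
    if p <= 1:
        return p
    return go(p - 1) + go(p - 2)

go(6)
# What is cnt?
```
Call trace (a repeated sub-call is expanded the first time; later identical calls just restate its return value):
go(p=6)
  go(p=5)
    go(p=4)
      go(p=3)
        go(p=2)
          go(p=1)
          -> return 1
          go(p=0)
          -> return 0
        -> return 1
        go(p=1)
        -> return 1
      -> return 2
      go(p=2) -> return 1  (same call as traced above)
    -> return 3
    go(p=3) -> return 2  (same call as traced above)
  -> return 5
  go(p=4) -> return 3  (same call as traced above)
-> return 8

cnt is incremented once per call, so count the calls in each subtree. Let C(p) = number of calls made by go(p).
C(0) = C(1) = 1 (base case, no recursion); C(p) = 1 + C(p - 1) + C(p - 2) otherwise.
C(2) = 1 + C(1) + C(0) = 1 + 1 + 1 = 3
C(3) = 1 + C(2) + C(1) = 1 + 3 + 1 = 5
C(4) = 1 + C(3) + C(2) = 1 + 5 + 3 = 9
C(5) = 1 + C(4) + C(3) = 1 + 9 + 5 = 15
C(6) = 1 + C(5) + C(4) = 1 + 15 + 9 = 25
cnt = C(6) = 25

Final answer: 25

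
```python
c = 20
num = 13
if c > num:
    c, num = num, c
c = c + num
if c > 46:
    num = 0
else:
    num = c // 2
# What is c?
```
Trace:
  c=20
  c=20, num=13
  c=13, num=20
  c=33, num=20
  c=33, num=16

Final answer: 33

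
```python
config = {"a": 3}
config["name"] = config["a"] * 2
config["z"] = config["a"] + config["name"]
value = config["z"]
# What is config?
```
Trace:
  config={'a': 3}
  config={'a': 3, 'name': 6}
  config={'a': 3, 'name': 6, 'z': 9}
  config={'a': 3, 'name': 6, 'z': 9}, value=9

Final answer: {'a': 3, 'name': 6, 'z': 9}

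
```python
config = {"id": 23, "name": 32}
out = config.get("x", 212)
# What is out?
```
Trace:
  config={'id': 23, 'name': 32}
  config={'id': 23, 'name': 32}, out=212

Final answer: 212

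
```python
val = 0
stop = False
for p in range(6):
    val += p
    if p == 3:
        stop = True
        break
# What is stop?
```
Trace:
  val=0
  val=0, stop=False
  val=0, stop=False, p=0
  val=1, stop=False, p=1
  val=3, stop=False, p=2
  val=6, stop=True, p=3

Final answer: True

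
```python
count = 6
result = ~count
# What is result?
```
Trace:
  count=6
  count=6, result=-7

Final answer: -7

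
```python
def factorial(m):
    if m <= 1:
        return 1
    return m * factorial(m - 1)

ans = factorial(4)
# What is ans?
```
Call trace:
factorial(m=4)
  factorial(m=3)
    factorial(m=2)
      factorial(m=1)
      -> return 1
    -> return 2
  -> return 6
-> return 24

Final answer: 24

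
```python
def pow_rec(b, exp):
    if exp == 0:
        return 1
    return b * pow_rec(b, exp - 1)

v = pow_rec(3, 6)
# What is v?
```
Call trace:
pow_rec(b=3, exp=6)
  pow_rec(b=3, exp=5)
    pow_rec(b=3, exp=4)
      pow_rec(b=3, exp=3)
        pow_rec(b=3, exp=2)
          pow_rec(b=3, exp=1)
            pow_rec(b=3, exp=0)
            -> return 1
          -> return 3
        -> return 9
      -> return 27
    -> return 81
  -> return 243
-> return 729

Final answer: 729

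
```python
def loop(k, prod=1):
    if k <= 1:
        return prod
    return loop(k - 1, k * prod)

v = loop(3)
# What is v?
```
Call trace:
loop(k=3, prod=1)
  loop(k=2, prod=3)
    loop(k=1, prod=6)
    -> return 6
  -> return 6
-> return 6

Final answer: 6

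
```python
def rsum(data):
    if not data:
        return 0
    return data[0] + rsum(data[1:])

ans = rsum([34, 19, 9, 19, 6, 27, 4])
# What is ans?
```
Call trace:
rsum(data=[34, 19, 9, 19, 6, 27, 4])
  rsum(data=[19, 9, 19, 6, 27, 4])
    rsum(data=[9, 19, 6, 27, 4])
      rsum(data=[19, 6, 27, 4])
        rsum(data=[6, 27, 4])
          rsum(data=[27, 4])
            rsum(data=[4])
              rsum(data=[])
              -> return 0
            -> return 4
          -> return 31
        -> return 37
      -> return 56
    -> return 65
  -> return 84
-> return 118

Final answer: 118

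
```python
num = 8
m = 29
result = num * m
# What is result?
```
Trace:
  num=8
  num=8, m=29
  num=8, m=29, result=232

Final answer: 232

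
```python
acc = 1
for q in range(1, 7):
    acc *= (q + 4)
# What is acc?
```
Trace:
  acc=1
  acc=5, q=1
  acc=30, q=2
  acc=210, q=3
  acc=1680, q=4
  acc=15120, q=5
  acc=151200, q=6

Final answer: 151200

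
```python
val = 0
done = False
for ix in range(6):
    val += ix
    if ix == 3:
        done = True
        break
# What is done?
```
Trace:
  val=0
  val=0, done=False
  val=0, done=False, ix=0
  val=1, done=False, ix=1
  val=3, done=False, ix=2
  val=6, done=True, ix=3

Final answer: True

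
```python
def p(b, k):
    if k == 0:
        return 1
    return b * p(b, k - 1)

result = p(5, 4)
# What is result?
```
Call trace:
p(b=5, k=4)
  p(b=5, k=3)
    p(b=5, k=2)
      p(b=5, k=1)
        p(b=5, k=0)
        -> return 1
      -> return 5
    -> return 25
  -> return 125
-> return 625

Final answer: 625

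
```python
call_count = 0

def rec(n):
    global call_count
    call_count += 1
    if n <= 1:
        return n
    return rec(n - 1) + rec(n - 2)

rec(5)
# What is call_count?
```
Call trace (a repeated sub-call is expanded the first time; later identical calls just restate its return value):
rec(n=5)
  rec(n=4)
    rec(n=3)
      rec(n=2)
        rec(n=1)
        -> return 1
        rec(n=0)
        -> return 0
      -> return 1
      rec(n=1)
      -> return 1
    -> return 2
    rec(n=2) -> return 1  (same call as traced above)
  -> return 3
  rec(n=3) -> return 2  (same call as traced above)
-> return 5

call_count is incremented once per call, so count the calls in each subtree. Let C(n) = number of calls made by rec(n).
C(0) = C(1) = 1 (base case, no recursion); C(n) = 1 + C(n - 1) + C(n - 2) otherwise.
C(2) = 1 + C(1) + C(0) = 1 + 1 + 1 = 3
C(3) = 1 + C(2) + C(1) = 1 + 3 + 1 = 5
C(4) = 1 + C(3) + C(2) = 1 + 5 + 3 = 9
C(5) = 1 + C(4) + C(3) = 1 + 9 + 5 = 15
call_count = C(5) = 15

Final answer: 15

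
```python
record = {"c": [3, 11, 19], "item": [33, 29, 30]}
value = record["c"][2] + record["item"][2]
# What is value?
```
Trace:
  record={'c': [3, 11, 19], 'item': [33, 29, 30]}
  record={'c': [3, 11, 19], 'item': [33, 29, 30]}, value=49

Final answer: 49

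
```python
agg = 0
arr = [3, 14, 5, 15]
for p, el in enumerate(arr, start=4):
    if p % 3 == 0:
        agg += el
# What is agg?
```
Trace:
  agg=0
  agg=0, p=4, el=3
  agg=0, p=5, el=14
  agg=5, p=6, el=5
  agg=5, p=7, el=15

Final answer: 5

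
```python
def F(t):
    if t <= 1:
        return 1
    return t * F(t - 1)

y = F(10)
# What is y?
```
Call trace:
F(t=10)
  F(t=9)
    F(t=8)
      F(t=7)
        F(t=6)
          F(t=5)
            F(t=4)
              F(t=3)
                F(t=2)
                  F(t=1)
                  -> return 1
                -> return 2
              -> return 6
            -> return 24
          -> return 120
        -> return 720
      -> return 5040
    -> return 40320
  -> return 362880
-> return 3628800

Final answer: 3628800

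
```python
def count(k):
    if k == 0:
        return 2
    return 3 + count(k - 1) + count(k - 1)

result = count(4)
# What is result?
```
Call trace (a repeated sub-call is expanded the first time; later identical calls just restate its return value):
count(k=4)
  count(k=3)
    count(k=2)
      count(k=1)
        count(k=0)
        -> return 2
        count(k=0)
        -> return 2
      -> return 7
      count(k=1) -> return 7  (same call as traced above)
    -> return 17
    count(k=2) -> return 17  (same call as traced above)
  -> return 37
  count(k=3) -> return 37  (same call as traced above)
-> return 77

Final answer: 77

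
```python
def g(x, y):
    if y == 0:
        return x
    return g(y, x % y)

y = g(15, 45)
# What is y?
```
Call trace:
g(x=15, y=45)
  g(x=45, y=15)
    g(x=15, y=0)
    -> return 15
  -> return 15
-> return 15

Final answer: 15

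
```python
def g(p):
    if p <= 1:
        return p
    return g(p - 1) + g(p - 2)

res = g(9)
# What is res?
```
Call trace (a repeated sub-call is expanded the first time; later identical calls just restate its return value):
g(p=9)
  g(p=8)
    g(p=7)
      g(p=6)
        g(p=5)
          g(p=4)
            g(p=3)
              g(p=2)
                g(p=1)
                -> return 1
                g(p=0)
                -> return 0
              -> return 1
              g(p=1)
              -> return 1
            -> return 2
            g(p=2) -> return 1  (same call as traced above)
          -> return 3
          g(p=3) -> return 2  (same call as traced above)
        -> return 5
        g(p=4) -> return 3  (same call as traced above)
      -> return 8
      g(p=5) -> return 5  (same call as traced above)
    -> return 13
    g(p=6) -> return 8  (same call as traced above)
  -> return 21
  g(p=7) -> return 13  (same call as traced above)
-> return 34

Final answer: 34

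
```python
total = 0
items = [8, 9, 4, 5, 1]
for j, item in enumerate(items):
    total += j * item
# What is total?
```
Trace:
  total=0
  total=0, j=0, item=8
  total=9, j=1, item=9
  total=17, j=2, item=4
  total=32, j=3, item=5
  total=36, j=4, item=1

Final answer: 36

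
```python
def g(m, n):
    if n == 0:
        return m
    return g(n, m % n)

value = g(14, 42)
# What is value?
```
Call trace:
g(m=14, n=42)
  g(m=42, n=14)
    g(m=14, n=0)
    -> return 14
  -> return 14
-> return 14

Final answer: 14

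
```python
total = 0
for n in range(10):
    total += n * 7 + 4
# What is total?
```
Trace:
  total=0
  total=4, n=0
  total=15, n=1
  total=33, n=2
  total=58, n=3
  total=90, n=4
  total=129, n=5
  total=175, n=6
  total=228, n=7
  total=288, n=8
  total=355, n=9

Final answer: 355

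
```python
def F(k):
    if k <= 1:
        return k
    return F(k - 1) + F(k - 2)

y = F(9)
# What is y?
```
Call trace (a repeated sub-call is expanded the first time; later identical calls just restate its return value):
F(k=9)
  F(k=8)
    F(k=7)
      F(k=6)
        F(k=5)
          F(k=4)
            F(k=3)
              F(k=2)
                F(k=1)
                -> return 1
                F(k=0)
                -> return 0
              -> return 1
              F(k=1)
              -> return 1
            -> return 2
            F(k=2) -> return 1  (same call as traced above)
          -> return 3
          F(k=3) -> return 2  (same call as traced above)
        -> return 5
        F(k=4) -> return 3  (same call as traced above)
      -> return 8
      F(k=5) -> return 5  (same call as traced above)
    -> return 13
    F(k=6) -> return 8  (same call as traced above)
  -> return 21
  F(k=7) -> return 13  (same call as traced above)
-> return 34

Final answer: 34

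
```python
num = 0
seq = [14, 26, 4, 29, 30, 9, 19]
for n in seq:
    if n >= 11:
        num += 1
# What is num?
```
Trace:
  num=0
  num=1, n=14
  num=2, n=26
  num=2, n=4
  num=3, n=29
  num=4, n=30
  num=4, n=9
  num=5, n=19

Final answer: 5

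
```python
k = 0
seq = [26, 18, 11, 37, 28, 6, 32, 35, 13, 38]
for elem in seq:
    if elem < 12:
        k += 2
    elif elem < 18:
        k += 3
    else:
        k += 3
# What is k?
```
Trace:
  k=0
  k=3, elem=26
  k=6, elem=18
  k=8, elem=11
  k=11, elem=37
  k=14, elem=28
  k=16, elem=6
  k=19, elem=32
  k=22, elem=35
  k=25, elem=13
  k=28, elem=38

Final answer: 28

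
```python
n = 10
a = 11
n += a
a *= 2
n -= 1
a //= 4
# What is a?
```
Trace:
  n=10
  n=10, a=11
  n=21, a=11
  n=21, a=22
  n=20, a=22
  n=20, a=5

Final answer: 5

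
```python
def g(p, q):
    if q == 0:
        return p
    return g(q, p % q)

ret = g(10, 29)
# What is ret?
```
Call trace:
g(p=10, q=29)
  g(p=29, q=10)
    g(p=10, q=9)
      g(p=9, q=1)
        g(p=1, q=0)
        -> return 1
      -> return 1
    -> return 1
  -> return 1
-> return 1

Final answer: 1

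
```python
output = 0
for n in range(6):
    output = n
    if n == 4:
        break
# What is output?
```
Trace:
  output=0
  output=0, n=0
  output=1, n=1
  output=2, n=2
  output=3, n=3
  output=4, n=4

Final answer: 4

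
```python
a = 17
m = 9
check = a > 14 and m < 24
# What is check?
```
Trace:
  a=17
  a=17, m=9
  a=17, m=9, check=True

Final answer: True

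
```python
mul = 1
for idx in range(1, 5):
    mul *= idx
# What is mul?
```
Trace:
  mul=1
  mul=1, idx=1
  mul=2, idx=2
  mul=6, idx=3
  mul=24, idx=4

Final answer: 24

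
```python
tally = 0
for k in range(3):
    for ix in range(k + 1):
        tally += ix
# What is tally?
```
Trace:
  tally=0
  tally=0, k=0, ix=0
  tally=0, k=1, ix=0
  tally=1, k=1, ix=1
  tally=1, k=2, ix=0
  tally=2, k=2, ix=1
  tally=4, k=2, ix=2

Final answer: 4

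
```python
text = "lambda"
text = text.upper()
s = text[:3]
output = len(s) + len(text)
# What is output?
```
Trace:
  text='lambda'
  text='LAMBDA'
  text='LAMBDA', s='LAM'
  text='LAMBDA', s='LAM', output=9

Final answer: 9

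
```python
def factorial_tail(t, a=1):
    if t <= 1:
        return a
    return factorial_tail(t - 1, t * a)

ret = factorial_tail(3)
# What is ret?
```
Call trace:
factorial_tail(t=3, a=1)
  factorial_tail(t=2, a=3)
    factorial_tail(t=1, a=6)
    -> return 6
  -> return 6
-> return 6

Final answer: 6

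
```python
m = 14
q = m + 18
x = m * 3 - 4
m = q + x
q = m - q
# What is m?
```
Trace:
  m=14
  m=14, q=32
  m=14, q=32, x=38
  m=70, q=32, x=38
  m=70, q=38, x=38

Final answer: 70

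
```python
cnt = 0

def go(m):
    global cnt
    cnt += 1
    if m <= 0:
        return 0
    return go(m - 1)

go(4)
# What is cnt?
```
Call trace:
go(m=4)
  go(m=3)
    go(m=2)
      go(m=1)
        go(m=0)
        -> return 0
      -> return 0
    -> return 0
  -> return 0
-> return 0

cnt is incremented once per call. go is entered once for each m = 4, 3, 2, 1, 0 (the m <= 0 call returns without recursing), i.e. 4 + 1 calls.
cnt = 5

Final answer: 5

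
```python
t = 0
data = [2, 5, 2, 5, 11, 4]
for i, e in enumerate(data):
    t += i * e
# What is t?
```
Trace:
  t=0
  t=0, i=0, e=2
  t=5, i=1, e=5
  t=9, i=2, e=2
  t=24, i=3, e=5
  t=68, i=4, e=11
  t=88, i=5, e=4

Final answer: 88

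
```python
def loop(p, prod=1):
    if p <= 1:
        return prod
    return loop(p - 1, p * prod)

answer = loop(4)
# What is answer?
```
Call trace:
loop(p=4, prod=1)
  loop(p=3, prod=4)
    loop(p=2, prod=12)
      loop(p=1, prod=24)
      -> return 24
    -> return 24
  -> return 24
-> return 24

Final answer: 24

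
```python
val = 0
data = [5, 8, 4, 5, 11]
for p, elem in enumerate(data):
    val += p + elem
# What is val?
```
Trace:
  val=0
  val=5, p=0, elem=5
  val=14, p=1, elem=8
  val=20, p=2, elem=4
  val=28, p=3, elem=5
  val=43, p=4, elem=11

Final answer: 43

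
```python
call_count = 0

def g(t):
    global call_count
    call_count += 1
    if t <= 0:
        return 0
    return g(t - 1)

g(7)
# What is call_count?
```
Call trace:
g(t=7)
  g(t=6)
    g(t=5)
      g(t=4)
        g(t=3)
          g(t=2)
            g(t=1)
              g(t=0)
              -> return 0
            -> return 0
          -> return 0
        -> return 0
      -> return 0
    -> return 0
  -> return 0
-> return 0

call_count is incremented once per call. g is entered once for each t = 7, 6, 5, 4, 3, 2, 1, 0 (the t <= 0 call returns without recursing), i.e. 7 + 1 calls.
call_count = 8

Final answer: 8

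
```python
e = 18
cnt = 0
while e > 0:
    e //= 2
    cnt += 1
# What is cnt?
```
Trace:
  e=18
  e=18, cnt=0
  e=9, cnt=1
  e=4, cnt=2
  e=2, cnt=3
  e=1, cnt=4
  e=0, cnt=5

Final answer: 5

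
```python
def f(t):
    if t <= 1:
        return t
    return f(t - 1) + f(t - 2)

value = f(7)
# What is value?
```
Call trace (a repeated sub-call is expanded the first time; later identical calls just restate its return value):
f(t=7)
  f(t=6)
    f(t=5)
      f(t=4)
        f(t=3)
          f(t=2)
            f(t=1)
            -> return 1
            f(t=0)
            -> return 0
          -> return 1
          f(t=1)
          -> return 1
        -> return 2
        f(t=2) -> return 1  (same call as traced above)
      -> return 3
      f(t=3) -> return 2  (same call as traced above)
    -> return 5
    f(t=4) -> return 3  (same call as traced above)
  -> return 8
  f(t=5) -> return 5  (same call as traced above)
-> return 13

Final answer: 13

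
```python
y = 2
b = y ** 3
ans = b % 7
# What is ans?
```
Trace:
  y=2
  y=2, b=8
  y=2, b=8, ans=1

Final answer: 1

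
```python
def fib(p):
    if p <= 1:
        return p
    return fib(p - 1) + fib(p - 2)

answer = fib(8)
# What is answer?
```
Call trace (a repeated sub-call is expanded the first time; later identical calls just restate its return value):
fib(p=8)
  fib(p=7)
    fib(p=6)
      fib(p=5)
        fib(p=4)
          fib(p=3)
            fib(p=2)
              fib(p=1)
              -> return 1
              fib(p=0)
              -> return 0
            -> return 1
            fib(p=1)
            -> return 1
          -> return 2
          fib(p=2) -> return 1  (same call as traced above)
        -> return 3
        fib(p=3) -> return 2  (same call as traced above)
      -> return 5
      fib(p=4) -> return 3  (same call as traced above)
    -> return 8
    fib(p=5) -> return 5  (same call as traced above)
  -> return 13
  fib(p=6) -> return 8  (same call as traced above)
-> return 21

Final answer: 21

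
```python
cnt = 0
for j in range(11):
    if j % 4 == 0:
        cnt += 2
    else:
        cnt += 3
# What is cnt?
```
Trace:
  cnt=0
  cnt=2, j=0
  cnt=5, j=1
  cnt=8, j=2
  cnt=11, j=3
  cnt=13, j=4
  cnt=16, j=5
  cnt=19, j=6
  cnt=22, j=7
  cnt=24, j=8
  cnt=27, j=9
  cnt=30, j=10

Final answer: 30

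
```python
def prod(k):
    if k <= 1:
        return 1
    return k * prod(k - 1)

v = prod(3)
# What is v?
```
Call trace:
prod(k=3)
  prod(k=2)
    prod(k=1)
    -> return 1
  -> return 2
-> return 6

Final answer: 6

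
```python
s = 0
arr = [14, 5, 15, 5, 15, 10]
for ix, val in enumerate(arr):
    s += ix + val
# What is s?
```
Trace:
  s=0
  s=14, ix=0, val=14
  s=20, ix=1, val=5
  s=37, ix=2, val=15
  s=45, ix=3, val=5
  s=64, ix=4, val=15
  s=79, ix=5, val=10

Final answer: 79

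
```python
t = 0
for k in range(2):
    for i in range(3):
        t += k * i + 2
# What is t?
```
Trace:
  t=0
  t=2, k=0, i=0
  t=4, k=0, i=1
  t=6, k=0, i=2
  t=8, k=1, i=0
  t=11, k=1, i=1
  t=15, k=1, i=2

Final answer: 15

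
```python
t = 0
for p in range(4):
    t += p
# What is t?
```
Trace:
  t=0
  t=0, p=0
  t=1, p=1
  t=3, p=2
  t=6, p=3

Final answer: 6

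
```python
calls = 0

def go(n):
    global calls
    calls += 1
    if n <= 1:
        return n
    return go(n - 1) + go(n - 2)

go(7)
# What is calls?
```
Call trace (a repeated sub-call is expanded the first time; later identical calls just restate its return value):
go(n=7)
  go(n=6)
    go(n=5)
      go(n=4)
        go(n=3)
          go(n=2)
            go(n=1)
            -> return 1
            go(n=0)
            -> return 0
          -> return 1
          go(n=1)
          -> return 1
        -> return 2
        go(n=2) -> return 1  (same call as traced above)
      -> return 3
      go(n=3) -> return 2  (same call as traced above)
    -> return 5
    go(n=4) -> return 3  (same call as traced above)
  -> return 8
  go(n=5) -> return 5  (same call as traced above)
-> return 13

calls is incremented once per call, so count the calls in each subtree. Let C(n) = number of calls made by go(n).
C(0) = C(1) = 1 (base case, no recursion); C(n) = 1 + C(n - 1) + C(n - 2) otherwise.
C(2) = 1 + C(1) + C(0) = 1 + 1 + 1 = 3
C(3) = 1 + C(2) + C(1) = 1 + 3 + 1 = 5
C(4) = 1 + C(3) + C(2) = 1 + 5 + 3 = 9
C(5) = 1 + C(4) + C(3) = 1 + 9 + 5 = 15
C(6) = 1 + C(5) + C(4) = 1 + 15 + 9 = 25
C(7) = 1 + C(6) + C(5) = 1 + 25 + 15 = 41
calls = C(7) = 41

Final answer: 41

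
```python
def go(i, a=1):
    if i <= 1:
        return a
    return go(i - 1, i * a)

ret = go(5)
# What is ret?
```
Call trace:
go(i=5, a=1)
  go(i=4, a=5)
    go(i=3, a=20)
      go(i=2, a=60)
        go(i=1, a=120)
        -> return 120
      -> return 120
    -> return 120
  -> return 120
-> return 120

Final answer: 120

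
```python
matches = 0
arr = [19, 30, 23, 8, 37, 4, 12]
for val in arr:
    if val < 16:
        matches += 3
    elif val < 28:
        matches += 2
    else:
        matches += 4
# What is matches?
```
Trace:
  matches=0
  matches=2, val=19
  matches=6, val=30
  matches=8, val=23
  matches=11, val=8
  matches=15, val=37
  matches=18, val=4
  matches=21, val=12

Final answer: 21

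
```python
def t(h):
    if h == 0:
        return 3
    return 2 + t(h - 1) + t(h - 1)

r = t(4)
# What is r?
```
Call trace (a repeated sub-call is expanded the first time; later identical calls just restate its return value):
t(h=4)
  t(h=3)
    t(h=2)
      t(h=1)
        t(h=0)
        -> return 3
        t(h=0)
        -> return 3
      -> return 8
      t(h=1) -> return 8  (same call as traced above)
    -> return 18
    t(h=2) -> return 18  (same call as traced above)
  -> return 38
  t(h=3) -> return 38  (same call as traced above)
-> return 78

Final answer: 78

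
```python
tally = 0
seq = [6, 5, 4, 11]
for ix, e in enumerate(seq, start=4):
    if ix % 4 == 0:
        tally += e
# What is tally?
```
Trace:
  tally=0
  tally=6, ix=4, e=6
  tally=6, ix=5, e=5
  tally=6, ix=6, e=4
  tally=6, ix=7, e=11

Final answer: 6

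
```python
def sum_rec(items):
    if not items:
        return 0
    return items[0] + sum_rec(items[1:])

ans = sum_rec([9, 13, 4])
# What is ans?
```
Call trace:
sum_rec(items=[9, 13, 4])
  sum_rec(items=[13, 4])
    sum_rec(items=[4])
      sum_rec(items=[])
      -> return 0
    -> return 4
  -> return 17
-> return 26

Final answer: 26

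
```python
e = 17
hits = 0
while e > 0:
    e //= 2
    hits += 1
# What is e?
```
Trace:
  e=17
  e=17, hits=0
  e=8, hits=1
  e=4, hits=2
  e=2, hits=3
  e=1, hits=4
  e=0, hits=5

Final answer: 0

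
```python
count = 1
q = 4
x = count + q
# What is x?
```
Trace:
  count=1
  count=1, q=4
  count=1, q=4, x=5

Final answer: 5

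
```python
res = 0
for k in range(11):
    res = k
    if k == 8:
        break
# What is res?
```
Trace:
  res=0
  res=0, k=0
  res=1, k=1
  res=2, k=2
  res=3, k=3
  res=4, k=4
  res=5, k=5
  res=6, k=6
  res=7, k=7
  res=8, k=8

Final answer: 8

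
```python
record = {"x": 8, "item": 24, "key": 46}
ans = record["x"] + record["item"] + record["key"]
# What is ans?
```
Trace:
  record={'x': 8, 'item': 24, 'key': 46}
  record={'x': 8, 'item': 24, 'key': 46}, ans=78

Final answer: 78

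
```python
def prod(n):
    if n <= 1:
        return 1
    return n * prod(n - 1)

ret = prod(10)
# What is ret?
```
Call trace:
prod(n=10)
  prod(n=9)
    prod(n=8)
      prod(n=7)
        prod(n=6)
          prod(n=5)
            prod(n=4)
              prod(n=3)
                prod(n=2)
                  prod(n=1)
                  -> return 1
                -> return 2
              -> return 6
            -> return 24
          -> return 120
        -> return 720
      -> return 5040
    -> return 40320
  -> return 362880
-> return 3628800

Final answer: 3628800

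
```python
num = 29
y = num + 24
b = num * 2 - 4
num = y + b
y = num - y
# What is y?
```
Trace:
  num=29
  num=29, y=53
  num=29, y=53, b=54
  num=107, y=53, b=54
  num=107, y=54, b=54

Final answer: 54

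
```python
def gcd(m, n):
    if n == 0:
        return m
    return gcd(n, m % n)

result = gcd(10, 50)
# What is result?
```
Call trace:
gcd(m=10, n=50)
  gcd(m=50, n=10)
    gcd(m=10, n=0)
    -> return 10
  -> return 10
-> return 10

Final answer: 10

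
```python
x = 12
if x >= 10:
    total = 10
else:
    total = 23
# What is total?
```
Trace:
  x=12
  x=12, total=10

Final answer: 10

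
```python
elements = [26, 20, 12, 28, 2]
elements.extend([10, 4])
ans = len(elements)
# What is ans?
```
Trace:
  elements=[26, 20, 12, 28, 2]
  elements=[26, 20, 12, 28, 2, 10, 4]
  elements=[26, 20, 12, 28, 2, 10, 4], ans=7

Final answer: 7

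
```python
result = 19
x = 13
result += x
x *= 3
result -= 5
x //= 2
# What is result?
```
Trace:
  result=19
  result=19, x=13
  result=32, x=13
  result=32, x=39
  result=27, x=39
  result=27, x=19

Final answer: 27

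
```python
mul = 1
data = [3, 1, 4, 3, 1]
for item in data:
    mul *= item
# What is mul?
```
Trace:
  mul=1
  mul=3, item=3
  mul=3, item=1
  mul=12, item=4
  mul=36, item=3
  mul=36, item=1

Final answer: 36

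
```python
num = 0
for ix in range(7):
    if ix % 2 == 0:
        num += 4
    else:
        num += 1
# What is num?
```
Trace:
  num=0
  num=4, ix=0
  num=5, ix=1
  num=9, ix=2
  num=10, ix=3
  num=14, ix=4
  num=15, ix=5
  num=19, ix=6

Final answer: 19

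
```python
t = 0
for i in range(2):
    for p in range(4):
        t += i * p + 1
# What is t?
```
Trace:
  t=0
  t=1, i=0, p=0
  t=2, i=0, p=1
  t=3, i=0, p=2
  t=4, i=0, p=3
  t=5, i=1, p=0
  t=7, i=1, p=1
  t=10, i=1, p=2
  t=14, i=1, p=3

Final answer: 14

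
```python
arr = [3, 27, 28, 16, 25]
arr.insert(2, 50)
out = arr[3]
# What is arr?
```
Trace:
  arr=[3, 27, 28, 16, 25]
  arr=[3, 27, 50, 28, 16, 25]
  arr=[3, 27, 50, 28, 16, 25], out=28

Final answer: [3, 27, 50, 28, 16, 25]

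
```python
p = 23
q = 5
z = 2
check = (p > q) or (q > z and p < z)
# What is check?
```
Trace:
  p=23
  p=23, q=5
  p=23, q=5, z=2
  p=23, q=5, z=2, check=True

Final answer: True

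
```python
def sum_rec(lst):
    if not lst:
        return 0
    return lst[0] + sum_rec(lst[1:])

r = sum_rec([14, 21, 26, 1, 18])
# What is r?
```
Call trace:
sum_rec(lst=[14, 21, 26, 1, 18])
  sum_rec(lst=[21, 26, 1, 18])
    sum_rec(lst=[26, 1, 18])
      sum_rec(lst=[1, 18])
        sum_rec(lst=[18])
          sum_rec(lst=[])
          -> return 0
        -> return 18
      -> return 19
    -> return 45
  -> return 66
-> return 80

Final answer: 80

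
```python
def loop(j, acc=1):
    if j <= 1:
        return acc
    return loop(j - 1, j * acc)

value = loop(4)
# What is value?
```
Call trace:
loop(j=4, acc=1)
  loop(j=3, acc=4)
    loop(j=2, acc=12)
      loop(j=1, acc=24)
      -> return 24
    -> return 24
  -> return 24
-> return 24

Final answer: 24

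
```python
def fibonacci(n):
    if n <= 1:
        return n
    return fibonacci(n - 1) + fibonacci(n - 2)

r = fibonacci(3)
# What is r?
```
Call trace:
fibonacci(n=3)
  fibonacci(n=2)
    fibonacci(n=1)
    -> return 1
    fibonacci(n=0)
    -> return 0
  -> return 1
  fibonacci(n=1)
  -> return 1
-> return 2

Final answer: 2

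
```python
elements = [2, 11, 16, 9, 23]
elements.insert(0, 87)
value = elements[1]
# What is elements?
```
Trace:
  elements=[2, 11, 16, 9, 23]
  elements=[87, 2, 11, 16, 9, 23]
  elements=[87, 2, 11, 16, 9, 23], value=2

Final answer: [87, 2, 11, 16, 9, 23]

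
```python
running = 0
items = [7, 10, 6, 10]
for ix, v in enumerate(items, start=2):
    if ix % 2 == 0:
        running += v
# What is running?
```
Trace:
  running=0
  running=7, ix=2, v=7
  running=7, ix=3, v=10
  running=13, ix=4, v=6
  running=13, ix=5, v=10

Final answer: 13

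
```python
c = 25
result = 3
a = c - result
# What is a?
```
Trace:
  c=25
  c=25, result=3
  c=25, result=3, a=22

Final answer: 22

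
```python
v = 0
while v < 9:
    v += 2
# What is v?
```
Trace:
  v=0
  v=2
  v=4
  v=6
  v=8
  v=10

Final answer: 10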